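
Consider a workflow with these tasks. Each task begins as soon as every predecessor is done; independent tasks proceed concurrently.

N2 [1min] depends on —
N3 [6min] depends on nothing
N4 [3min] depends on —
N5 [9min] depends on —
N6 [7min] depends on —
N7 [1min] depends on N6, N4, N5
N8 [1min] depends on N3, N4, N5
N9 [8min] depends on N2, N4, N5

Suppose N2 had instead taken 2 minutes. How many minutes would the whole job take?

17

Actual critical path: N5→N9 = 9+8 = 17 ⇒ 17 minutes.
The longest path through N2 is only 9 minutes, so N2 has float 8.
The critical path is still N5→N9; finish is now 17 minutes.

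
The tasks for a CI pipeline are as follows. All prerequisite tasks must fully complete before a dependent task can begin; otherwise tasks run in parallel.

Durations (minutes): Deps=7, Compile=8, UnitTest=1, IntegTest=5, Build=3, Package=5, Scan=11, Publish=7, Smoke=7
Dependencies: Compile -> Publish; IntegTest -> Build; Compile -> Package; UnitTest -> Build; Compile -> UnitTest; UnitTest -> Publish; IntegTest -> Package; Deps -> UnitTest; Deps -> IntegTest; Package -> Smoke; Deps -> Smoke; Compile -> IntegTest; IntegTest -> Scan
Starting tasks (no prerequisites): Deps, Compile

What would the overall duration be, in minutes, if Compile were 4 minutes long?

24

Baseline: Compile→IntegTest→Package→Smoke = 8+5+5+7 = 25 → 25 minutes.
Compile lies on that path, so at 4 minutes the path becomes 21 minutes.
Now Deps→IntegTest→Package→Smoke = 7+5+5+7 = 24 is longest, so the finish becomes 24 minutes.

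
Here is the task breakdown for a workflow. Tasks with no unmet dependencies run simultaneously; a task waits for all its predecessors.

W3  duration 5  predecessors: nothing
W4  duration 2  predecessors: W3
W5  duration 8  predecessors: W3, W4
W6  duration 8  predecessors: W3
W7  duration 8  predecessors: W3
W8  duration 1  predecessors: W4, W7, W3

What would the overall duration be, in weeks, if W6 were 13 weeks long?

18

Actual critical path: W3→W4→W5 = 5+2+8 = 15 ⇒ 15 weeks.
W6 is off the critical path — its longest chain is 13 weeks, giving 2 of slack.
The binding chain switches to W3→W6 = 5+13 = 18; finish 18 weeks.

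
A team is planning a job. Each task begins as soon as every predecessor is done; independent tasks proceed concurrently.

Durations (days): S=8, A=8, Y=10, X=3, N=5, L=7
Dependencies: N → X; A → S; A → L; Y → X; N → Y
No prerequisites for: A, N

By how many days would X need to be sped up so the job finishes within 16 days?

2

Current finish: 18 days; target: 16.
X is on every critical path, so each day cut from X cuts the finish by one (this holds down to a finish of 16).
Need 18 − 16 = 2 days off X → X becomes 1 day, finish becomes 16.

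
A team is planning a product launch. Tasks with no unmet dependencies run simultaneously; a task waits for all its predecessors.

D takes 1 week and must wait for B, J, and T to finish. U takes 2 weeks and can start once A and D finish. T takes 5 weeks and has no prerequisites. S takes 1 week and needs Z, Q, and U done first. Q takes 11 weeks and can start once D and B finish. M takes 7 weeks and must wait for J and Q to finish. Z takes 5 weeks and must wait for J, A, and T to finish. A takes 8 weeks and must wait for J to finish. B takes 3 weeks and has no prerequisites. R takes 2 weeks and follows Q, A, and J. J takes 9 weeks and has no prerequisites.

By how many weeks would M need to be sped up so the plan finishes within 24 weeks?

Current finish: 28 weeks; target: 24.
M is on every critical path, so each week cut from M cuts the finish by one (this holds down to a finish of 23).
Need 28 − 24 = 4 weeks off M → M becomes 3 weeks, finish becomes 24.

4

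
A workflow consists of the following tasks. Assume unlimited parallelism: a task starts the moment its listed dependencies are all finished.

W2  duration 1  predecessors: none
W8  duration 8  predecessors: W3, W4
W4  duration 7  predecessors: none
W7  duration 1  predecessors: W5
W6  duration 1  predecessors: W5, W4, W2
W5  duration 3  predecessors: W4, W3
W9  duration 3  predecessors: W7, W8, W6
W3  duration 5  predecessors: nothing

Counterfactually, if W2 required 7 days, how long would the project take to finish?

18

Baseline: W4→W8→W9 = 7+8+3 = 18 → 18 days.
W2 has 13 days of float (longest path through it is 5).
The critical path is still W4→W8→W9; finish is now 18 days.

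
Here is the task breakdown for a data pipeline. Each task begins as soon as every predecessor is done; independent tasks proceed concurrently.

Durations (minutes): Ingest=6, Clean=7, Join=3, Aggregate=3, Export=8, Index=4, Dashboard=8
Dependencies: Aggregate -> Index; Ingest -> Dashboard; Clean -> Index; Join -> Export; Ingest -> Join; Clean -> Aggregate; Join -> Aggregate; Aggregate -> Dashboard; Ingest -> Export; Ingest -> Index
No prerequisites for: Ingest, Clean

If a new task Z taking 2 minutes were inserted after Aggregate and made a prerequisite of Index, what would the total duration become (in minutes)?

20

Originally the job takes 20 minutes.
With Z inserted, Index now waits for max(Ingest, Aggregate, Clean, Z).
New critical path: Ingest→Join→Aggregate→Dashboard = 6+3+3+8 = 20 ⇒ 20 minutes.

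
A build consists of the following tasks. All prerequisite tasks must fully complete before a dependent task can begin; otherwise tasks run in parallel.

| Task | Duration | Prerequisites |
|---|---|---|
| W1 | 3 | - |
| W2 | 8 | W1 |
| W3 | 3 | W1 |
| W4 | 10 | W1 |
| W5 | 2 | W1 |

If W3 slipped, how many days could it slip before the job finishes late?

7

W1→W4 = 3+10 = 13 sets the makespan at 13 days.
The longest chain containing W3 totals 6 days.
So W3 can slip 13 − 6 = 7 days.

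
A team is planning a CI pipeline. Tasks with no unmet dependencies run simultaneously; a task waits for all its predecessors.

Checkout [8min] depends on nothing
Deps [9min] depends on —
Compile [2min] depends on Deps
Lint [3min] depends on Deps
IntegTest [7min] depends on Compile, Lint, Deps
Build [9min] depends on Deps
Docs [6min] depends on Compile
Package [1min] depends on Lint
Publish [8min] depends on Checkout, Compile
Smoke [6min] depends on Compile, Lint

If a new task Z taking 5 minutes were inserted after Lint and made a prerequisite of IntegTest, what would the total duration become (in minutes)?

Originally the plan takes 19 minutes.
With Z inserted, IntegTest now waits for max(Compile, Lint, Deps, Z).
New critical path: Deps→Lint→Z→IntegTest = 9+3+5+7 = 24 ⇒ 24 minutes.

24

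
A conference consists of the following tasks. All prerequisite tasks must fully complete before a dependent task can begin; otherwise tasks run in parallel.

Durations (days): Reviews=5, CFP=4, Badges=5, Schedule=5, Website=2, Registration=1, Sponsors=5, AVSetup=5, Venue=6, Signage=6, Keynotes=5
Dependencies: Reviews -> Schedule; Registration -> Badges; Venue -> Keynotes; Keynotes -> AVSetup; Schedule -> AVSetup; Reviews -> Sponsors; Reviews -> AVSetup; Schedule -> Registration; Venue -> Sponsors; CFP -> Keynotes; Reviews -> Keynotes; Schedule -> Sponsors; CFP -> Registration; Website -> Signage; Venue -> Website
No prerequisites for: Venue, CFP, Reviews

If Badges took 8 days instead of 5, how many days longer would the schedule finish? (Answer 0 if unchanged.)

As given, the longest chain is Reviews→Schedule→Registration→Badges = 5+5+1+5 = 16, so the finish is 16 days.
Badges lies on that path, so at 8 days the path becomes 19 days.
The critical path is still Reviews→Schedule→Registration→Badges; finish is now 19 days.
Change in finish: 19 − 16 = +3 days.

3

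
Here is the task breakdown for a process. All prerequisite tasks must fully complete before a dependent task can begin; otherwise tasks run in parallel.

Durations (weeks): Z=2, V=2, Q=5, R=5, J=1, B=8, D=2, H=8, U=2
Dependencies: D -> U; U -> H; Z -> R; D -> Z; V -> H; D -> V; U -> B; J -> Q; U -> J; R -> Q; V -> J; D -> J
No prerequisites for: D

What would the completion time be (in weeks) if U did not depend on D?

With the dependency in place, D→Z→R→Q = 2+2+5+5 = 14 sets the finish at 14 weeks.
Without D→U, U's earliest start moves from 2 to 0.
New critical path: D→Z→R→Q = 2+2+5+5 = 14 ⇒ 14 weeks.

14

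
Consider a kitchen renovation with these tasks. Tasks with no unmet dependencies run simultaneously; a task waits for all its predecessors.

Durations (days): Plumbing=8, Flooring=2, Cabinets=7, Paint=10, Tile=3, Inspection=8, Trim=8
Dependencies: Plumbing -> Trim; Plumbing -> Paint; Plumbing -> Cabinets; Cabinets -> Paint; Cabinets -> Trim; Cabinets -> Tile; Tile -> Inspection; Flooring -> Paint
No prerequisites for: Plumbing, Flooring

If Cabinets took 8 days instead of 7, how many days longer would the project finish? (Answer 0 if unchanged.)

1

Critical path before the change: Plumbing→Cabinets→Tile→Inspection = 8+7+3+8 = 26 giving 26 days.
Cabinets is on the critical path; changing it to 8 makes that path 27 days.
That remains the longest chain; total 27 days.
Change in finish: 27 − 26 = +1 days.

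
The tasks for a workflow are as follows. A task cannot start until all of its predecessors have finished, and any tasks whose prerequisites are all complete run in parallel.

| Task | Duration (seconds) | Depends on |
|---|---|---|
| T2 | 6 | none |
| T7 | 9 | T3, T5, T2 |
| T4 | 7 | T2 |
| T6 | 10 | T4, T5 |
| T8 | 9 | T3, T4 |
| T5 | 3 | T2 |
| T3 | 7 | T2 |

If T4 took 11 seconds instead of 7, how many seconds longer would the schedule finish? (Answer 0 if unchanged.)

4

The binding path is T2→T4→T6 = 6+7+10 = 23; finish at 23 seconds.
T4 is on the critical path; changing it to 11 makes that path 27 seconds.
The critical path is still T2→T4→T6; finish is now 27 seconds.
Change in finish: 27 − 23 = +4 seconds.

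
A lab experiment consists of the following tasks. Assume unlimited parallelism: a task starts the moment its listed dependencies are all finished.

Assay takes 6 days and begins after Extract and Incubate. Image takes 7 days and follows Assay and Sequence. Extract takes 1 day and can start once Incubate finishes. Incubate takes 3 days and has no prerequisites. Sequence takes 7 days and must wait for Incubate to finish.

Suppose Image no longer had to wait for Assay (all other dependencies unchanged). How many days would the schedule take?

Before: longest chain Incubate→Extract→Assay→Image = 3+1+6+7 = 17, finish 17.
Dropping Assay→Image doesn't change Image's earliest start (10); another predecessor still binds.
After: Incubate→Sequence→Image = 3+7+7 = 17 → 17 days.

17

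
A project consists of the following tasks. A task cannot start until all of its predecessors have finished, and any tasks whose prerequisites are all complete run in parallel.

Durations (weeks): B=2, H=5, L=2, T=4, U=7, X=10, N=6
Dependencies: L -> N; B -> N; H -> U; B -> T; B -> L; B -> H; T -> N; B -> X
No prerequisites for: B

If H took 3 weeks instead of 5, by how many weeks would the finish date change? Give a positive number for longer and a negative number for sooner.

As given, the longest chain is B→H→U = 2+5+7 = 14, so the finish is 14 weeks.
H lies on that path, so at 3 weeks the path becomes 12 weeks.
No other chain overtakes it, so the finish is 12 weeks.
Change in finish: 12 − 14 = -2 weeks.

-2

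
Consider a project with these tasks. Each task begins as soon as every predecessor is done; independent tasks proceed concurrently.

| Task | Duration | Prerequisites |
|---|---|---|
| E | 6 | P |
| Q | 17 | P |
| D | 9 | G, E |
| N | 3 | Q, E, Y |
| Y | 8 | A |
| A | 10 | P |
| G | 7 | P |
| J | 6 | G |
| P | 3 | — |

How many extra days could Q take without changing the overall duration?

P→A→Y→N = 3+10+8+3 = 24 sets the makespan at 24 days.
The longest chain containing Q totals 23 days.
So Q can slip 21 − 20 = 1 day.

1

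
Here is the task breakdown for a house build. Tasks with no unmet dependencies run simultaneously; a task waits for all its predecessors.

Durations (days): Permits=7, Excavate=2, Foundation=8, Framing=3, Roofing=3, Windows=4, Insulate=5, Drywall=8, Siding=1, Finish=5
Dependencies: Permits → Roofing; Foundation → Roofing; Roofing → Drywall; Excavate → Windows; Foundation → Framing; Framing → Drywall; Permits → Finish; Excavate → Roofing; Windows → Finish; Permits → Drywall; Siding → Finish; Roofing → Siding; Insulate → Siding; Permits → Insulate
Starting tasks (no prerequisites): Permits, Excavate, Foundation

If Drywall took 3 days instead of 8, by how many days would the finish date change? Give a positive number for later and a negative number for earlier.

-1

Critical path before the change: Foundation→Framing→Drywall = 8+3+8 = 19 giving 19 days.
Since Drywall is critical, the -5 change carries straight to that chain (now 14 days).
Now Permits→Insulate→Siding→Finish = 7+5+1+5 = 18 is longest, so the finish becomes 18 days.
Change in finish: 18 − 19 = -1 days.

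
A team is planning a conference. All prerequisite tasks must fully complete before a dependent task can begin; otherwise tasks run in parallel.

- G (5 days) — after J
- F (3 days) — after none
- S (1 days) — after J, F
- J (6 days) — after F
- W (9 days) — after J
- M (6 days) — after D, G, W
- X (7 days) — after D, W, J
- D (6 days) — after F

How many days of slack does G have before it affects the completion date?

The longest chain is F→J→W→X = 3+6+9+7 = 25; overall finish 25 days.
The longest chain containing G totals 20 days.
Float = 25 − 20 = 5.

5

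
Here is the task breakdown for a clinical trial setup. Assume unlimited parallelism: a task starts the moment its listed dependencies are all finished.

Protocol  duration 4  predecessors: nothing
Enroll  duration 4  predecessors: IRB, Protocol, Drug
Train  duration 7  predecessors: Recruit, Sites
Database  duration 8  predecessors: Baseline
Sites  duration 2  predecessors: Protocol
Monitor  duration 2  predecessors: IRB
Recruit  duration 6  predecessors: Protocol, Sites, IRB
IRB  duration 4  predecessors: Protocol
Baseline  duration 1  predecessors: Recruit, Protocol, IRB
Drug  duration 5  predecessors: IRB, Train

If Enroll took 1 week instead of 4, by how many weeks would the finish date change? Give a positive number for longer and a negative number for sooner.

-3

Actual critical path: Protocol→IRB→Recruit→Train→Drug→Enroll = 4+4+6+7+5+4 = 30 ⇒ 30 weeks.
Enroll is on the critical path; changing it to 1 makes that path 27 weeks.
That remains the longest chain; total 27 weeks.
Change in finish: 27 − 30 = -3 weeks.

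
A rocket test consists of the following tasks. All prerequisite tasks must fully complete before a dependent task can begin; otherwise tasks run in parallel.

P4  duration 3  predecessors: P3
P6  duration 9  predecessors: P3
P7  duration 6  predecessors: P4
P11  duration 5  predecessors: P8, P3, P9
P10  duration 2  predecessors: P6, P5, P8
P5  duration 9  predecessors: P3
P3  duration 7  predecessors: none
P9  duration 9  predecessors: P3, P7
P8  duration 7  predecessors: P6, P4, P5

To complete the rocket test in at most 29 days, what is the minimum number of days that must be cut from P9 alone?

Current finish: 30 days; target: 29.
P9 is on every critical path, so each day cut from P9 cuts the finish by one (this holds down to a finish of 28).
Need 30 − 29 = 1 day off P9 → P9 becomes 8 days, finish becomes 29.

1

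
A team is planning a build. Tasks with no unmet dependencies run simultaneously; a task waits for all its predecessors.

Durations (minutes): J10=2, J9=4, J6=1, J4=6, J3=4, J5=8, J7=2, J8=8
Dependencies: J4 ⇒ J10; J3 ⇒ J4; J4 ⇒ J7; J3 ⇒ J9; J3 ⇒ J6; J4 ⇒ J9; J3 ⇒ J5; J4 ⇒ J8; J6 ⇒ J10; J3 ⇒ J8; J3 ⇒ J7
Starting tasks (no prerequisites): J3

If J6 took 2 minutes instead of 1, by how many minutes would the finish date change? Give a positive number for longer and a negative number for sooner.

Critical path before the change: J3→J4→J8 = 4+6+8 = 18 giving 18 minutes.
J6 has 11 minutes of float (longest path through it is 7).
No other chain overtakes it, so the finish is 18 minutes.
Change in finish: 18 − 18 = +0 minutes.

0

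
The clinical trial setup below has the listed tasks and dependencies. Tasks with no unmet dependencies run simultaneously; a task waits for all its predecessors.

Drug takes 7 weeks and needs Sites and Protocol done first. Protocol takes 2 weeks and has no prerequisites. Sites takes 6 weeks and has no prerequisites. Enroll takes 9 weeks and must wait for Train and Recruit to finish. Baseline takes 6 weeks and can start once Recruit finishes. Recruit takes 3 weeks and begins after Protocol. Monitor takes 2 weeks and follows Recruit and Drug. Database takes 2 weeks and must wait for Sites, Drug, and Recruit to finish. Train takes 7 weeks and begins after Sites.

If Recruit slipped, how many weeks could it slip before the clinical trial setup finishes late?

8

The longest chain is Sites→Train→Enroll = 6+7+9 = 22; overall finish 22 weeks.
Longest path through Recruit: 14 weeks (earliest finish 5, latest finish 13).
So Recruit can slip 13 − 5 = 8 weeks.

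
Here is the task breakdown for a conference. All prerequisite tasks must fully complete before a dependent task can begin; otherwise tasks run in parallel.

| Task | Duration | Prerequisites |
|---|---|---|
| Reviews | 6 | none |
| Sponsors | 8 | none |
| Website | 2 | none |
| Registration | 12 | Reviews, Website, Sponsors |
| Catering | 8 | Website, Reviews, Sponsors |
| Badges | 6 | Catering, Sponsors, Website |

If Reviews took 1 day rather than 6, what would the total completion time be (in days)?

Critical path before the change: Sponsors→Catering→Badges = 8+8+6 = 22 giving 22 days.
Reviews has 2 days of float (longest path through it is 20).
That remains the longest chain; total 22 days.

22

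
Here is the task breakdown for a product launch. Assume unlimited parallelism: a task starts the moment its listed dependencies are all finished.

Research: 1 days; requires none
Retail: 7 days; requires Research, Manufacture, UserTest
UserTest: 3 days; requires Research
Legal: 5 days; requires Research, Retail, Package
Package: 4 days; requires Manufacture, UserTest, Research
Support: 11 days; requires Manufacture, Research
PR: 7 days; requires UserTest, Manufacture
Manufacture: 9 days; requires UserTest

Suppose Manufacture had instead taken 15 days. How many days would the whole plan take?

31

Baseline: Research→UserTest→Manufacture→Retail→Legal = 1+3+9+7+5 = 25 → 25 days.
Manufacture lies on that path, so at 15 days the path becomes 31 days.
No other chain overtakes it, so the finish is 31 days.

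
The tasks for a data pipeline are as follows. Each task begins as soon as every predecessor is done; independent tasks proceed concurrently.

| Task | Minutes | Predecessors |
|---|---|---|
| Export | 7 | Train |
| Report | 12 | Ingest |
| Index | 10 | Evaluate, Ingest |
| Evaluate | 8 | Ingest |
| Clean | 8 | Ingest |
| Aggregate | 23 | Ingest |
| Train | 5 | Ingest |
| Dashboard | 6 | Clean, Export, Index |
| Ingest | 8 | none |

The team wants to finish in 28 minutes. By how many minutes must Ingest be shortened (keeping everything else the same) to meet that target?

4

Current finish: 32 minutes; target: 28.
Ingest is on every critical path, so each minute cut from Ingest cuts the finish by one (this holds down to a finish of 25).
Need 32 − 28 = 4 minutes off Ingest → Ingest becomes 4 minutes, finish becomes 28.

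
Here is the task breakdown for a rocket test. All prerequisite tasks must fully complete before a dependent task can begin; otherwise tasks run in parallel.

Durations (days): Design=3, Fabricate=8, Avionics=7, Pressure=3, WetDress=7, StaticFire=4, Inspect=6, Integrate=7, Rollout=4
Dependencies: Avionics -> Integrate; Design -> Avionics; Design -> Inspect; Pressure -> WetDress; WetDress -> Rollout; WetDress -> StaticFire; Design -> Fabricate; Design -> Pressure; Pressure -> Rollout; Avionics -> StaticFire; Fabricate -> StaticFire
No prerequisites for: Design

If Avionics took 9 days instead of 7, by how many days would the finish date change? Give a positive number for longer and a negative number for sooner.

2

The binding path is Design→Avionics→Integrate = 3+7+7 = 17; finish at 17 days.
Avionics lies on that path, so at 9 days the path becomes 19 days.
That remains the longest chain; total 19 days.
Change in finish: 19 − 17 = +2 days.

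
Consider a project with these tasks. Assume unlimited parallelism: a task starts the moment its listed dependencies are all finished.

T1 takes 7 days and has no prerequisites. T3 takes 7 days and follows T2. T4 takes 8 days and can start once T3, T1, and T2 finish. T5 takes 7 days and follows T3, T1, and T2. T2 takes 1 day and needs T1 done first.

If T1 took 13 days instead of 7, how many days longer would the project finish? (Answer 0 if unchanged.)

6

Baseline: T1→T2→T3→T4 = 7+1+7+8 = 23 → 23 days.
Since T1 is critical, the +6 change carries straight to that chain (now 29 days).
The critical path is still T1→T2→T3→T4; finish is now 29 days.
Change in finish: 29 − 23 = +6 days.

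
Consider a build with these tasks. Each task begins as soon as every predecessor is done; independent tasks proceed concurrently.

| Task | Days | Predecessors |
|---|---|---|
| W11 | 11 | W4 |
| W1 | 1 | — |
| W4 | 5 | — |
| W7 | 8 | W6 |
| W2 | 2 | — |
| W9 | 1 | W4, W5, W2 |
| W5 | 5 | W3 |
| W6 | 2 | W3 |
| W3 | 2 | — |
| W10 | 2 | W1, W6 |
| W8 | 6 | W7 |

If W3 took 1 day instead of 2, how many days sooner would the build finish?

The binding path is W3→W6→W7→W8 = 2+2+8+6 = 18; finish at 18 days.
Since W3 is critical, the -1 change carries straight to that chain (now 17 days).
No other chain overtakes it, so the finish is 17 days.
Change in finish: 17 − 18 = -1 days.

1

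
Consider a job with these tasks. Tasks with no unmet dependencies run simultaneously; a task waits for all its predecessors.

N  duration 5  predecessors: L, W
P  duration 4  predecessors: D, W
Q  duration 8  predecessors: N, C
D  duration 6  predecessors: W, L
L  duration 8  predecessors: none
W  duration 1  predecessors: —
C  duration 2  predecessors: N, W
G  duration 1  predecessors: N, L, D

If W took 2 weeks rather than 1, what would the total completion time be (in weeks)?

23

The binding path is L→N→C→Q = 8+5+2+8 = 23; finish at 23 weeks.
W has 7 weeks of float (longest path through it is 16).
No other chain overtakes it, so the finish is 23 weeks.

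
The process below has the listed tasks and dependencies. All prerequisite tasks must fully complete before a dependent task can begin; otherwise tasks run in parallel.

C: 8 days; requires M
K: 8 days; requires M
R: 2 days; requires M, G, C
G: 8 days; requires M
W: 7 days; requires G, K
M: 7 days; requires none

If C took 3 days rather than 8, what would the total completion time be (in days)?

Baseline: M→G→W = 7+8+7 = 22 → 22 days.
The longest path through C is only 17 days, so C has float 5.
That remains the longest chain; total 22 days.

22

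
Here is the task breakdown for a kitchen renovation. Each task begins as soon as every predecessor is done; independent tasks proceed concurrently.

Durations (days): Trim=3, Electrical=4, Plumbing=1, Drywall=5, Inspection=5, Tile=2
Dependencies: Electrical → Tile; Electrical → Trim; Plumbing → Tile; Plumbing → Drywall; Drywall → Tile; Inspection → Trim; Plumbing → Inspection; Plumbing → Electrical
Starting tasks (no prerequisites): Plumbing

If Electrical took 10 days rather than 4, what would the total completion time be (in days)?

Baseline: Plumbing→Inspection→Trim = 1+5+3 = 9 → 9 days.
The longest path through Electrical is only 8 days, so Electrical has float 1.
New critical path: Plumbing→Electrical→Trim = 1+10+3 = 14 ⇒ 14 days.

14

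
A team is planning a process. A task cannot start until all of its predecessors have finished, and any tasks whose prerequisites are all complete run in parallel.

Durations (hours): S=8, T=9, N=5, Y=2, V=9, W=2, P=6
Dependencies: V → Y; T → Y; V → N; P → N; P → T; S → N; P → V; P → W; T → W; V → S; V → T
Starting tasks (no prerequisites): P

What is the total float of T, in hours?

The longest chain is P→V→S→N = 6+9+8+5 = 28; overall finish 28 hours.
T finishes as early as 24 and must finish by 26.
Float = 28 − 26 = 2.

2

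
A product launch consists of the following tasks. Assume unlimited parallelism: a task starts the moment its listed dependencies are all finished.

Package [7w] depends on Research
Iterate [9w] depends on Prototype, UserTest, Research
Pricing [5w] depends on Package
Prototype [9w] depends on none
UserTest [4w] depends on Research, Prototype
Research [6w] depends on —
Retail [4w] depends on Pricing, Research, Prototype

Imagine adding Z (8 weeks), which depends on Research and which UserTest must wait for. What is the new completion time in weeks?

Originally the job takes 22 weeks.
With Z inserted, UserTest now waits for max(Research, Prototype, Z).
New critical path: Research→Z→UserTest→Iterate = 6+8+4+9 = 27 ⇒ 27 weeks.

27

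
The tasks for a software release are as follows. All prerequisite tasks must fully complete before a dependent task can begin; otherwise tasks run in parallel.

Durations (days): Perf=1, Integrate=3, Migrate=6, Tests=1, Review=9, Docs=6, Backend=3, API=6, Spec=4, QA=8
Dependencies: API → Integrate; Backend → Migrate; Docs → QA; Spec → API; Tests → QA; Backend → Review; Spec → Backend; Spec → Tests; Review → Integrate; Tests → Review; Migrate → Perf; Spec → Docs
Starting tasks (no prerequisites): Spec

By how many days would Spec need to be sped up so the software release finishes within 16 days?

3

Current finish: 19 days; target: 16.
Spec is on every critical path, so each day cut from Spec cuts the finish by one (this holds down to a finish of 16).
Need 19 − 16 = 3 days off Spec → Spec becomes 1 day, finish becomes 16.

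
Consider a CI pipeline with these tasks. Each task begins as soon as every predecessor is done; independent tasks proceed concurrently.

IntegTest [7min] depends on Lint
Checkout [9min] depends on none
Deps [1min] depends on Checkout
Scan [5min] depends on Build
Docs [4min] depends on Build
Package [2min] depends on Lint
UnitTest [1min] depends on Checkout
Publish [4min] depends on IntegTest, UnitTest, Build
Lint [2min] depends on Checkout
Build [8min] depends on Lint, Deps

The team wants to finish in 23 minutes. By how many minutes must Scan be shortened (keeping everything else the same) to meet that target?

1

Current finish: 24 minutes; target: 23.
Scan is on every critical path, so each minute cut from Scan cuts the finish by one (this holds down to a finish of 23).
Need 24 − 23 = 1 minute off Scan → Scan becomes 4 minutes, finish becomes 23.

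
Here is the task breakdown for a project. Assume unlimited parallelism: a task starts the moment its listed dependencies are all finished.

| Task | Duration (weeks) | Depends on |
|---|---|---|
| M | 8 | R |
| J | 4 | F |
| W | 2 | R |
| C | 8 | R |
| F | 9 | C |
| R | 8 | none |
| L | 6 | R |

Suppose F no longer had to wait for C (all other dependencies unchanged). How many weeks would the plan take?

With the dependency in place, R→C→F→J = 8+8+9+4 = 29 sets the finish at 29 weeks.
Without C→F, F's earliest start moves from 16 to 0.
New critical path: R→C = 8+8 = 16 ⇒ 16 weeks.

16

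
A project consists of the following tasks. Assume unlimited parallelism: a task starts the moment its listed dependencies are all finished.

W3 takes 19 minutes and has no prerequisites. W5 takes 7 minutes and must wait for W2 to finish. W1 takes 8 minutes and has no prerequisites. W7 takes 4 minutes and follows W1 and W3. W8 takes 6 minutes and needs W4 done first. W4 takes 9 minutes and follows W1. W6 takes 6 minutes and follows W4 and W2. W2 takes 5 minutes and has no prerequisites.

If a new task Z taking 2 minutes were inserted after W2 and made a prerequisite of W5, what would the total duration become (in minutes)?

23

Originally the job takes 23 minutes.
With Z inserted, W5 now waits for max(W2, Z).
New critical path: W1→W4→W6 = 8+9+6 = 23 ⇒ 23 minutes.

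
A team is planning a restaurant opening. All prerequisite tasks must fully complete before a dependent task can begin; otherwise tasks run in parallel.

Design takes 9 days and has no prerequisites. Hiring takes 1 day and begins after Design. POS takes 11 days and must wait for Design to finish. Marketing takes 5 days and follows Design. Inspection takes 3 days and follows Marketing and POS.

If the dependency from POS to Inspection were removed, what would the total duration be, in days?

20

With the dependency in place, Design→POS→Inspection = 9+11+3 = 23 sets the finish at 23 days.
Without POS→Inspection, Inspection's earliest start moves from 20 to 14.
New critical path: Design→POS = 9+11 = 20 ⇒ 20 days.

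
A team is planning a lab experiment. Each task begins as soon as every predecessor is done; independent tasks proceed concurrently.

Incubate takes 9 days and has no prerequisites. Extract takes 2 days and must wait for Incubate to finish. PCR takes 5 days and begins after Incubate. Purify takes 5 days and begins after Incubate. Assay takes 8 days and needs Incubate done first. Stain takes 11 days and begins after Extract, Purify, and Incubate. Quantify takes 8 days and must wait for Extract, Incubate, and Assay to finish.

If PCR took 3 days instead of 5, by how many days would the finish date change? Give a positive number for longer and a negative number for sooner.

0

As given, the longest chain is Incubate→Purify→Stain = 9+5+11 = 25, so the finish is 25 days.
The longest path through PCR is only 14 days, so PCR has float 11.
The critical path is still Incubate→Purify→Stain; finish is now 25 days.
Change in finish: 25 − 25 = +0 days.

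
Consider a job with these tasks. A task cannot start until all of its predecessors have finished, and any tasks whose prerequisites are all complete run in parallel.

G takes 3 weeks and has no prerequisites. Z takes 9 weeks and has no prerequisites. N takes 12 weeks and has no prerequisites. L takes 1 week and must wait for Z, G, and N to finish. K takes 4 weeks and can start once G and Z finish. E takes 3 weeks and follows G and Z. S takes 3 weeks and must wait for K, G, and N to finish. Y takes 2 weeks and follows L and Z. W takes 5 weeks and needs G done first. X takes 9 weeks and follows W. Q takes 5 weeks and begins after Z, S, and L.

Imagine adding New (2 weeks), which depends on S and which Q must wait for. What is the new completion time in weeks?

23

Originally the project takes 21 weeks.
With New inserted, Q now waits for max(Z, S, L, New).
New critical path: Z→K→S→New→Q = 9+4+3+2+5 = 23 ⇒ 23 weeks.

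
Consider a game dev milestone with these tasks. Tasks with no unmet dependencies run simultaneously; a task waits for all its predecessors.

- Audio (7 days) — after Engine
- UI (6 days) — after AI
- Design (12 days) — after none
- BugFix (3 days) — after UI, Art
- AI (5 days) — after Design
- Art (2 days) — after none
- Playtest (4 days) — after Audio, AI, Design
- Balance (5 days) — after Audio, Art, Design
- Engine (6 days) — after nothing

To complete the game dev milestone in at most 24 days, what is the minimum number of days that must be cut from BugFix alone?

Current finish: 26 days; target: 24.
BugFix is on every critical path, so each day cut from BugFix cuts the finish by one (this holds down to a finish of 24).
Need 26 − 24 = 2 days off BugFix → BugFix becomes 1 day, finish becomes 24.

2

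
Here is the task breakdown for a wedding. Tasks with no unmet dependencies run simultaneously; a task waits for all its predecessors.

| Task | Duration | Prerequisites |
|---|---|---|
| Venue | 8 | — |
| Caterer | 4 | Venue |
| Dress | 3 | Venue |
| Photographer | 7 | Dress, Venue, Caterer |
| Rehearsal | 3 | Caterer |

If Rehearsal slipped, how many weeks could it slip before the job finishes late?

4

Venue→Caterer→Photographer = 8+4+7 = 19 sets the makespan at 19 weeks.
Longest path through Rehearsal: 15 weeks (earliest finish 15, latest finish 19).
Slack of Rehearsal = 16 − 12 = 4 weeks.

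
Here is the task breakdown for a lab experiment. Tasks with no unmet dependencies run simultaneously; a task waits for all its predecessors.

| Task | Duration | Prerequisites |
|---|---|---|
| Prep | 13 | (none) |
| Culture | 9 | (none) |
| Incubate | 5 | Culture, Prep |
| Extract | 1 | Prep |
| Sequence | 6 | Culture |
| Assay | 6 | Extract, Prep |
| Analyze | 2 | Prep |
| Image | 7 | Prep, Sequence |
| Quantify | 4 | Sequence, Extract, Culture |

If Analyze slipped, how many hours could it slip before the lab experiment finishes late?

7

Critical path: Culture→Sequence→Image = 9+6+7 = 22, so the finish is 22 hours.
Analyze finishes as early as 15 and must finish by 22.
Float = 22 − 15 = 7.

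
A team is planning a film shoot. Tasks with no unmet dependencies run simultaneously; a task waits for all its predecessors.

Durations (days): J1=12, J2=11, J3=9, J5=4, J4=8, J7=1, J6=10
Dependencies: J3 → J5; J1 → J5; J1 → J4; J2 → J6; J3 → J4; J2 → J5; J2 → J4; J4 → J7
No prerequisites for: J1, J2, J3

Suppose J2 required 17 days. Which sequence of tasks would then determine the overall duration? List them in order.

Critical path before the change: J2→J6 = 11+10 = 21 giving 21 days.
Since J2 is critical, the +6 change carries straight to that chain (now 27 days).
The critical path is still J2→J6; finish is now 27 days.

J2, J6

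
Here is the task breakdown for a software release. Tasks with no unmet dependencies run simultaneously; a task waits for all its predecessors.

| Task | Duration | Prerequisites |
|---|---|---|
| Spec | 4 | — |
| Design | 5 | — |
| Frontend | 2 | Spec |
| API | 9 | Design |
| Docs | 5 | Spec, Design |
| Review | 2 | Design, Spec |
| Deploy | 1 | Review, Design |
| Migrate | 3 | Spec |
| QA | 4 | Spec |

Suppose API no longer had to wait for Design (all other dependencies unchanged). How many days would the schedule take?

10

Original critical path: Design→API = 5+9 = 14 ⇒ 14 days.
Without Design→API, API's earliest start moves from 5 to 0.
After: Design→Docs = 5+5 = 10 → 10 days.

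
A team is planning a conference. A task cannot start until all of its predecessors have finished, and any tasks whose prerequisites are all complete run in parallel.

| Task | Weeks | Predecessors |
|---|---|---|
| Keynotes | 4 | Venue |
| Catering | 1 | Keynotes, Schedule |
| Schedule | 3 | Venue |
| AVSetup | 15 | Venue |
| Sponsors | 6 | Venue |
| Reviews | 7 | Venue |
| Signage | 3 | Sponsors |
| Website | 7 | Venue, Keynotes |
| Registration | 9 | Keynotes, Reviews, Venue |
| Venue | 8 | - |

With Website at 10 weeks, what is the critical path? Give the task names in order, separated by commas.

Actual critical path: Venue→Reviews→Registration = 8+7+9 = 24 ⇒ 24 weeks.
Website has 5 weeks of float (longest path through it is 19).
The critical path is still Venue→Reviews→Registration; finish is now 24 weeks.

Venue, Reviews, Registration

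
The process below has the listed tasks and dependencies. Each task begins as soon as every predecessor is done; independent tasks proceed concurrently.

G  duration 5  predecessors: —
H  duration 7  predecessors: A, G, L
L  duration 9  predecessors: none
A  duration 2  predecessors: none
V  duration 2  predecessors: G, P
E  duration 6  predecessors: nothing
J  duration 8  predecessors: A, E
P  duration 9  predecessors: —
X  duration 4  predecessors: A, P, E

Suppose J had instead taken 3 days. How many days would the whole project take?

16

The binding path is L→H = 9+7 = 16; finish at 16 days.
J has 2 days of float (longest path through it is 14).
The critical path is still L→H; finish is now 16 days.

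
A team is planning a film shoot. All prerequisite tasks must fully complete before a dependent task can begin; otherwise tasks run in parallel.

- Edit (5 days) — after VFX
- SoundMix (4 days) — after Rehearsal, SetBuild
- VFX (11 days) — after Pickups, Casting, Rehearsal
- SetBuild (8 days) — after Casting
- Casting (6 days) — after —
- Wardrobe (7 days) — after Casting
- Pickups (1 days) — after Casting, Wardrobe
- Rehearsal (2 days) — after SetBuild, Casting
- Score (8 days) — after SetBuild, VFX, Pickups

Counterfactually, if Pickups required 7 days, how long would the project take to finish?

Actual critical path: Casting→SetBuild→Rehearsal→VFX→Score = 6+8+2+11+8 = 35 ⇒ 35 days.
Pickups has 2 days of float (longest path through it is 33).
New critical path: Casting→Wardrobe→Pickups→VFX→Score = 6+7+7+11+8 = 39 ⇒ 39 days.

39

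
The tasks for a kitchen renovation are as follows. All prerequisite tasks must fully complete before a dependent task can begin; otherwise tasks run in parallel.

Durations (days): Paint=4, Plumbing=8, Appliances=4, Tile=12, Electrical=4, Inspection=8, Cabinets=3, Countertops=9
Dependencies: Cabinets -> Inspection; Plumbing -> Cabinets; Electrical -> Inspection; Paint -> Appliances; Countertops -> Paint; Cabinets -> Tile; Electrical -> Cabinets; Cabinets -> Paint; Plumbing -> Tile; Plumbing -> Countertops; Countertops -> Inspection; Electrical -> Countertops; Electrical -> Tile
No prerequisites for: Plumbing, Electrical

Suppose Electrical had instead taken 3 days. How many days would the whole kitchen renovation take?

25

Actual critical path: Plumbing→Countertops→Paint→Appliances = 8+9+4+4 = 25 ⇒ 25 days.
Electrical has 4 days of float (longest path through it is 21).
No other chain overtakes it, so the finish is 25 days.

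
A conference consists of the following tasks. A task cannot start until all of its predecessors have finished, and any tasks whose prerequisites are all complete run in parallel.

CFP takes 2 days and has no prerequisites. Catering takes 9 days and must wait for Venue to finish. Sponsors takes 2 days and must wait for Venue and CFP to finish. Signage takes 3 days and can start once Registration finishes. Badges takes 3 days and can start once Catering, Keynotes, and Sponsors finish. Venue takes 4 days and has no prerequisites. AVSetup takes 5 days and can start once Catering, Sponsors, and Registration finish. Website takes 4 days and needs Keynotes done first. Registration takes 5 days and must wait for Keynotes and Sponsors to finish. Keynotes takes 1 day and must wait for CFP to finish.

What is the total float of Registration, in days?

The longest chain is Venue→Catering→AVSetup = 4+9+5 = 18; overall finish 18 days.
The longest chain containing Registration totals 16 days.
So Registration can slip 13 − 11 = 2 days.

2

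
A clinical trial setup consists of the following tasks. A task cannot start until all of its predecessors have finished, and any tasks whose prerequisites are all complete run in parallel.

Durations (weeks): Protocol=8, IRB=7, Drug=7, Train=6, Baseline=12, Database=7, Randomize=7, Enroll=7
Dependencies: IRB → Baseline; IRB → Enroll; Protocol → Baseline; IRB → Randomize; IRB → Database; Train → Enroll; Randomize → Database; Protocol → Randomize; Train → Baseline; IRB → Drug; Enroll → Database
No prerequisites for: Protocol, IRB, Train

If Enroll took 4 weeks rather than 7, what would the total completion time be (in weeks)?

The binding path is Protocol→Randomize→Database = 8+7+7 = 22; finish at 22 weeks.
Enroll is off the critical path — its longest chain is 21 weeks, giving 1 of slack.
That remains the longest chain; total 22 weeks.

22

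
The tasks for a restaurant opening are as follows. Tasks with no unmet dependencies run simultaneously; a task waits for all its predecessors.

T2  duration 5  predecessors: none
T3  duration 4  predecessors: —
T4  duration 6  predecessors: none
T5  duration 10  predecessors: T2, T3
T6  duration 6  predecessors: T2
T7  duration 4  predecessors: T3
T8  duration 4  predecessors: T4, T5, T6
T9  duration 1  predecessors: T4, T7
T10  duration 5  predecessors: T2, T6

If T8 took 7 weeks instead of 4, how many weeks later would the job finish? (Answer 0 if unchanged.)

3

Baseline: T2→T5→T8 = 5+10+4 = 19 → 19 weeks.
Since T8 is critical, the +3 change carries straight to that chain (now 22 weeks).
The critical path is still T2→T5→T8; finish is now 22 weeks.
Change in finish: 22 − 19 = +3 weeks.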